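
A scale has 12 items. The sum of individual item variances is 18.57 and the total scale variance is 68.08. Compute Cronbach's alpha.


alpha = (k/(k-1)) * (1 - sum(si^2)/s_total^2)
= (12/11) * (1 - 18.57/68.08)
alpha = 0.7933

0.7933


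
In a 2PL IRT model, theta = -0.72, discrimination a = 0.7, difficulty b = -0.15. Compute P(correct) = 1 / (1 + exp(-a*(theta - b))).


a*(theta - b) = 0.7 * (-0.72 - -0.15) = -0.399
exp(--0.399) = 1.4903
P = 1 / (1 + 1.4903)
P = 0.4016

0.4016


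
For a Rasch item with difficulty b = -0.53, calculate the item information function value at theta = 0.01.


P = 1/(1+exp(-(0.01--0.53))) = 0.6318
I = P*(1-P) = 0.6318 * 0.3682
I = 0.2326

0.2326


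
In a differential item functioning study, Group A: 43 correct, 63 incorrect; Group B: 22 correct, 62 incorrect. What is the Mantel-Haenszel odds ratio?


Odds_A = 43/63 = 0.6825
Odds_B = 22/62 = 0.3548
OR = Odds_A / Odds_B = 0.6825 / 0.3548
Exactly, OR = (43 * 62) / (63 * 22) = 2666 / 1386
OR = 1.9235

1.9235


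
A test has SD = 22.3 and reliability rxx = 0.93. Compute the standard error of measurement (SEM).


SEM = SD * sqrt(1 - rxx)
SEM = 22.3 * sqrt(1 - 0.93)
SEM = 22.3 * sqrt(0.07) = 22.3 * 0.264575
SEM = 5.9

5.9


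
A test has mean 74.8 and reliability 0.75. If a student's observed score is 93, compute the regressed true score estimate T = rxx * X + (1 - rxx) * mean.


T_est = rxx * X + (1 - rxx) * mean
T_est = 0.75 * 93 + 0.25 * 74.8
T_est = 69.75 + 18.7
T_est = 88.45

88.45


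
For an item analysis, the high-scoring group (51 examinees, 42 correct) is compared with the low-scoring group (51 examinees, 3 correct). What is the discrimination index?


p_upper = 42/51 = 0.8235
p_lower = 3/51 = 0.0588
D = 0.8235 - 0.0588 = 0.7647

0.7647


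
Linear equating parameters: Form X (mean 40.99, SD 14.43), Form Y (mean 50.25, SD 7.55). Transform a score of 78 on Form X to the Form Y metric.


slope = SD_Y / SD_X = 7.55 / 14.43 ~ 0.5232
intercept = mean_Y - slope * mean_X = 50.25 - (7.55 / 14.43) * 40.99 ~ 28.8034
Y = slope * X + intercept. To avoid rounding drift from the rounded slope/intercept, evaluate the equivalent form Y = mean_Y + SD_Y * (X - mean_X) / SD_X at full precision:
Y = 50.25 + 7.55 * (78 - 40.99) / 14.43
Y = 50.25 + 7.55 * 37.01 / 14.43
Y = 50.25 + 279.4255 / 14.43
Y = 50.25 + 19.3642
Y = 69.6142

69.6142


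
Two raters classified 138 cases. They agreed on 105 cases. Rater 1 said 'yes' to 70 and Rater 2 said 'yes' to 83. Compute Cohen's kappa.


P_o = 105/138 = 0.76087
P_e = (70*83 + 68*55) / 19044 = 0.50147
kappa = (P_o - P_e) / (1 - P_e)
kappa = (0.76087 - 0.50147) / (1 - 0.50147)
kappa = 0.5203

0.5203


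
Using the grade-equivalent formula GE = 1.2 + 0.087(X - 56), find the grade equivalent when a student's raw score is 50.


raw - median = 50 - 56 = -6
slope * diff = 0.087 * -6 = -0.522
GE = 1.2 + -0.522
GE = 0.678

0.678


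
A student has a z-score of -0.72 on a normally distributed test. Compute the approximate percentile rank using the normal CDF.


CDF(z) = 0.5 * (1 + erf(z/sqrt(2)))
erf(-0.5091) = -0.5285
CDF = 0.2358
Percentile rank = 0.2358 * 100 = 23.58

23.58


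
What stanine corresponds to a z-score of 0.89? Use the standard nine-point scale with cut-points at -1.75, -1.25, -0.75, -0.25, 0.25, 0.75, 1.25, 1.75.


Stanine boundaries: [-1.75, -1.25, -0.75, -0.25, 0.25, 0.75, 1.25, 1.75]
z = 0.89
Check each boundary:
  z >= -1.75 -> could be stanine 2
  z >= -1.25 -> could be stanine 3
  z >= -0.75 -> could be stanine 4
  z >= -0.25 -> could be stanine 5
  z >= 0.25 -> could be stanine 6
  z >= 0.75 -> could be stanine 7
  z < 1.25
  z < 1.75
Highest qualifying boundary gives stanine = 7

7


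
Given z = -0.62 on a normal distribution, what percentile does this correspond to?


CDF(z) = 0.5 * (1 + erf(z/sqrt(2)))
erf(-0.4384) = -0.4647
CDF = 0.2676
Percentile rank = 0.2676 * 100 = 26.76

26.76


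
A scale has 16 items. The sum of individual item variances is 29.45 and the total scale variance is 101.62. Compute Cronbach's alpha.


alpha = (k/(k-1)) * (1 - sum(si^2)/s_total^2)
= (16/15) * (1 - 29.45/101.62)
alpha = 0.7575

0.7575


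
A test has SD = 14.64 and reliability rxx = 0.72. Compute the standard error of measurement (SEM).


SEM = SD * sqrt(1 - rxx)
SEM = 14.64 * sqrt(1 - 0.72)
SEM = 14.64 * sqrt(0.28) = 14.64 * 0.52915
SEM = 7.7468

7.7468


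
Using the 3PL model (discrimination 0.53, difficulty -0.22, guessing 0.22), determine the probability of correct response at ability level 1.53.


logit = 0.53*(1.53 - -0.22) = 0.9275
P* = 1/(1 + exp(-0.9275)) = 0.7166
P = 0.22 + (1 - 0.22) * 0.7166
P = 0.7789

0.7789


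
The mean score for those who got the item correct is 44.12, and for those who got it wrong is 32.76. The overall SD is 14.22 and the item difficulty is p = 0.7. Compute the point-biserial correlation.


q = 1 - p = 0.3
rpb = ((M1 - M0) / SD) * sqrt(p * q)
rpb = ((44.12 - 32.76) / 14.22) * sqrt(0.7 * 0.3)
rpb = 0.3661

0.3661


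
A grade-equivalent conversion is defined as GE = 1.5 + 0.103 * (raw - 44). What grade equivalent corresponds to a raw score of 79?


raw - median = 79 - 44 = 35
slope * diff = 0.103 * 35 = 3.605
GE = 1.5 + 3.605
GE = 5.105

5.105


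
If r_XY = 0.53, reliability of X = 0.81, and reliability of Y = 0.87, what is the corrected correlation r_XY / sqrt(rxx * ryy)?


r_corrected = rxy / sqrt(rxx * ryy)
= 0.53 / sqrt(0.81 * 0.87)
= 0.53 / sqrt(0.7047)
= 0.53 / 0.839464
r_corrected = 0.6314

0.6314


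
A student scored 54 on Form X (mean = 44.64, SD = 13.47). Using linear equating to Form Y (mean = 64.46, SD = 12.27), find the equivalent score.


slope = SD_Y / SD_X = 12.27 / 13.47 ~ 0.9109
intercept = mean_Y - slope * mean_X = 64.46 - (12.27 / 13.47) * 44.64 ~ 23.7968
Y = slope * X + intercept. To avoid rounding drift from the rounded slope/intercept, evaluate the equivalent form Y = mean_Y + SD_Y * (X - mean_X) / SD_X at full precision:
Y = 64.46 + 12.27 * (54 - 44.64) / 13.47
Y = 64.46 + 12.27 * 9.36 / 13.47
Y = 64.46 + 114.8472 / 13.47
Y = 64.46 + 8.5261
Y = 72.9861

72.9861


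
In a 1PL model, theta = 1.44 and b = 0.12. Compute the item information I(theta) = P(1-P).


P = 1/(1+exp(-(1.44-0.12))) = 0.7892
I = P*(1-P) = 0.7892 * 0.2108
I = 0.1664

0.1664


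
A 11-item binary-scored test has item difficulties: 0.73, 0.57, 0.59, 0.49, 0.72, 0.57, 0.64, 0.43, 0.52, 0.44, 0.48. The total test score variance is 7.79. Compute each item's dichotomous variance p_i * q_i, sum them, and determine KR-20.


For each item, compute p_i * q_i:
  Item 1: 0.73 * 0.27 = 0.1971
  Item 2: 0.57 * 0.43 = 0.2451
  Item 3: 0.59 * 0.41 = 0.2419
  Item 4: 0.49 * 0.51 = 0.2499
  Item 5: 0.72 * 0.28 = 0.2016
  Item 6: 0.57 * 0.43 = 0.2451
  Item 7: 0.64 * 0.36 = 0.2304
  Item 8: 0.43 * 0.57 = 0.2451
  Item 9: 0.52 * 0.48 = 0.2496
  Item 10: 0.44 * 0.56 = 0.2464
  Item 11: 0.48 * 0.52 = 0.2496
Sum(p_i * q_i) = 0.1971 + 0.2451 + 0.2419 + 0.2499 + 0.2016 + 0.2451 + 0.2304 + 0.2451 + 0.2496 + 0.2464 + 0.2496 = 2.6018
KR-20 = (k/(k-1)) * (1 - Sum(p_i*q_i) / Var_total)
= (11/10) * (1 - 2.6018/7.79)
= 1.1 * 0.666
KR-20 = 0.7326

0.7326


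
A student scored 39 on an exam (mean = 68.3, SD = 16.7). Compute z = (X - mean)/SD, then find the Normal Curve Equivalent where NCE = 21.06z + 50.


z = (X - mean) / SD = (39 - 68.3) / 16.7
z = -29.3 / 16.7
z = -1.7545
NCE = NCE = 21.06z + 50
Carry z at full precision (z = -29.3 / 16.7) into the conversion:
NCE = 21.06 * (-29.3 / 16.7) + 50 = -617.058 / 16.7 + 50
NCE = -36.9496 + 50
NCE = 13.0504

13.0504


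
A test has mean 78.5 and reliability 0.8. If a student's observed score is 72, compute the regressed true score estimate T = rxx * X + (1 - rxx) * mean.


T_est = rxx * X + (1 - rxx) * mean
T_est = 0.8 * 72 + 0.2 * 78.5
T_est = 57.6 + 15.7
T_est = 73.3

73.3


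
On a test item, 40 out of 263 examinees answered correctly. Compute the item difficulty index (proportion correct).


Item difficulty p = number correct / total examinees
p = 40 / 263
p = 0.1521

0.1521


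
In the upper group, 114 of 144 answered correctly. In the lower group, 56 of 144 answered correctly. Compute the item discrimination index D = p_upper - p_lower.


p_upper = 114/144 = 0.7917
p_lower = 56/144 = 0.3889
D = 0.7917 - 0.3889 = 0.4028

0.4028


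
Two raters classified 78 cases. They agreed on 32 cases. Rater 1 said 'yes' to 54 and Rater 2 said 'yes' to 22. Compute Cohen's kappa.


P_o = 32/78 = 0.410256
P_e = (54*22 + 24*56) / 6084 = 0.416174
kappa = (P_o - P_e) / (1 - P_e)
kappa = (0.410256 - 0.416174) / (1 - 0.416174)
kappa = -0.0101

-0.0101


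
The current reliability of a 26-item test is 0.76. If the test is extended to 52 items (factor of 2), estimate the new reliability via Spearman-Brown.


r_new = (n * rxx) / (1 + (n-1) * rxx)
r_new = (2 * 0.76) / (1 + 1 * 0.76)
r_new = 1.52 / 1.76
r_new = 0.8636

0.8636


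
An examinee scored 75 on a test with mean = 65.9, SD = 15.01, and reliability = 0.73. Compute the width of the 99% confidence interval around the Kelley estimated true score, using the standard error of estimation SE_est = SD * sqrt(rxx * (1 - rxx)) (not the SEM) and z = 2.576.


True score estimate = 0.73*75 + 0.27*65.9 = 72.543
SE_est = SD * sqrt(rxx * (1 - rxx)) = 15.01 * sqrt(0.73 * 0.27) = 15.01 * sqrt(0.1971) = 6.663831
CI = T_est +/- z * SE_est, so width = 2 * z * SE_est = 2 * 2.576 * 6.663831
Width = 34.3321

34.3321


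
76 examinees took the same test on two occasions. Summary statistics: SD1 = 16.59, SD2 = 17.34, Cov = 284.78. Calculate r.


r = cov(X,Y) / (SD_X * SD_Y)
r = 284.78 / (16.59 * 17.34)
r = 284.78 / 287.6706
r = 0.99

0.99


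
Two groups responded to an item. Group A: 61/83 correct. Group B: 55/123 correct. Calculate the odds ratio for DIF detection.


Odds_A = 61/22 = 2.7727
Odds_B = 55/68 = 0.8088
OR = Odds_A / Odds_B = 2.7727 / 0.8088
Exactly, OR = (61 * 68) / (22 * 55) = 4148 / 1210
OR = 3.4281

3.4281


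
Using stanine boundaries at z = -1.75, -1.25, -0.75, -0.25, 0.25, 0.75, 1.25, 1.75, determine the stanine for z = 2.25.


Stanine boundaries: [-1.75, -1.25, -0.75, -0.25, 0.25, 0.75, 1.25, 1.75]
z = 2.25
Check each boundary:
  z >= -1.75 -> could be stanine 2
  z >= -1.25 -> could be stanine 3
  z >= -0.75 -> could be stanine 4
  z >= -0.25 -> could be stanine 5
  z >= 0.25 -> could be stanine 6
  z >= 0.75 -> could be stanine 7
  z >= 1.25 -> could be stanine 8
  z >= 1.75 -> could be stanine 9
Highest qualifying boundary gives stanine = 9

9


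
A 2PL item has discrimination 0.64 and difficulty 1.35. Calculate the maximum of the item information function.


For 2PL, max info at theta = b = 1.35
I_max = a^2 / 4 = 0.64^2 / 4
= 0.4096 / 4
I_max = 0.1024

0.1024


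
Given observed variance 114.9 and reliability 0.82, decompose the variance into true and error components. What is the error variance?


var_true = rxx * var_obs = 0.82 * 114.9 = 94.218
var_error = var_obs - var_true
var_error = 114.9 - 94.218
var_error = 20.682

20.682


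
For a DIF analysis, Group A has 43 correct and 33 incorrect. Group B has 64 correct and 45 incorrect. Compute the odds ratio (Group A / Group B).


Odds_A = 43/33 = 1.303
Odds_B = 64/45 = 1.4222
OR = Odds_A / Odds_B = 1.303 / 1.4222
Exactly, OR = (43 * 45) / (33 * 64) = 1935 / 2112
OR = 0.9162

0.9162


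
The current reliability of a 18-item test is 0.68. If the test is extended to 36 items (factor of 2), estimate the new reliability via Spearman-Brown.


r_new = (n * rxx) / (1 + (n-1) * rxx)
r_new = (2 * 0.68) / (1 + 1 * 0.68)
r_new = 1.36 / 1.68
r_new = 0.8095

0.8095


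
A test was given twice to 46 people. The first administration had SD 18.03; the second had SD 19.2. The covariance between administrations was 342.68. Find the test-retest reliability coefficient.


r = cov(X,Y) / (SD_X * SD_Y)
r = 342.68 / (18.03 * 19.2)
r = 342.68 / 346.176
r = 0.9899

0.9899


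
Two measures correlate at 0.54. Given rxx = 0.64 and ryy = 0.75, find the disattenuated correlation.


r_corrected = rxy / sqrt(rxx * ryy)
= 0.54 / sqrt(0.64 * 0.75)
= 0.54 / sqrt(0.48)
= 0.54 / 0.69282
r_corrected = 0.7794

0.7794


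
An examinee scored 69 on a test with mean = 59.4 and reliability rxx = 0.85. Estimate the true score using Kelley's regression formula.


T_est = rxx * X + (1 - rxx) * mean
T_est = 0.85 * 69 + 0.15 * 59.4
T_est = 58.65 + 8.91
T_est = 67.56

67.56


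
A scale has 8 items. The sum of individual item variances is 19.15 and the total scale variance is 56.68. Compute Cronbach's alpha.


alpha = (k/(k-1)) * (1 - sum(si^2)/s_total^2)
= (8/7) * (1 - 19.15/56.68)
alpha = 0.7567

0.7567


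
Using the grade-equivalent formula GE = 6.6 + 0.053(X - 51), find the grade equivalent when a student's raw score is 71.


raw - median = 71 - 51 = 20
slope * diff = 0.053 * 20 = 1.06
GE = 6.6 + 1.06
GE = 7.66

7.66


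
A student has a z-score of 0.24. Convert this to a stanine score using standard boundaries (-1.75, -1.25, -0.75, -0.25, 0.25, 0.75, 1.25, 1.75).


Stanine boundaries: [-1.75, -1.25, -0.75, -0.25, 0.25, 0.75, 1.25, 1.75]
z = 0.24
Check each boundary:
  z >= -1.75 -> could be stanine 2
  z >= -1.25 -> could be stanine 3
  z >= -0.75 -> could be stanine 4
  z >= -0.25 -> could be stanine 5
  z < 0.25
  z < 0.75
  z < 1.25
  z < 1.75
Highest qualifying boundary gives stanine = 5

5


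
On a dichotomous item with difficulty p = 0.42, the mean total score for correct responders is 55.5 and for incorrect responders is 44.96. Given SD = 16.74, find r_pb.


q = 1 - p = 0.58
rpb = ((M1 - M0) / SD) * sqrt(p * q)
rpb = ((55.5 - 44.96) / 16.74) * sqrt(0.42 * 0.58)
rpb = 0.3108

0.3108


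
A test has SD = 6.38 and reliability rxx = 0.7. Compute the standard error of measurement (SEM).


SEM = SD * sqrt(1 - rxx)
SEM = 6.38 * sqrt(1 - 0.7)
SEM = 6.38 * sqrt(0.3) = 6.38 * 0.547723
SEM = 3.4945

3.4945


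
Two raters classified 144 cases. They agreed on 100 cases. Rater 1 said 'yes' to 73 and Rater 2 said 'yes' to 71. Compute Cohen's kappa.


P_o = 100/144 = 0.694444
P_e = (73*71 + 71*73) / 20736 = 0.499904
kappa = (P_o - P_e) / (1 - P_e)
kappa = (0.694444 - 0.499904) / (1 - 0.499904)
kappa = 0.389

0.389


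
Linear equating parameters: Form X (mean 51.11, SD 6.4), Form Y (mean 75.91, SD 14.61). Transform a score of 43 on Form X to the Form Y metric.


slope = SD_Y / SD_X = 14.61 / 6.4 ~ 2.2828
intercept = mean_Y - slope * mean_X = 75.91 - (14.61 / 6.4) * 51.11 ~ -40.7645
Y = slope * X + intercept. To avoid rounding drift from the rounded slope/intercept, evaluate the equivalent form Y = mean_Y + SD_Y * (X - mean_X) / SD_X at full precision:
Y = 75.91 + 14.61 * (43 - 51.11) / 6.4
Y = 75.91 - 14.61 * 8.11 / 6.4
Y = 75.91 - 118.4871 / 6.4
Y = 75.91 - 18.5136
Y = 57.3964

57.3964


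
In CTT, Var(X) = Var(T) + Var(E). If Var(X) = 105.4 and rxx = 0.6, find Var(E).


var_true = rxx * var_obs = 0.6 * 105.4 = 63.24
var_error = var_obs - var_true
var_error = 105.4 - 63.24
var_error = 42.16

42.16


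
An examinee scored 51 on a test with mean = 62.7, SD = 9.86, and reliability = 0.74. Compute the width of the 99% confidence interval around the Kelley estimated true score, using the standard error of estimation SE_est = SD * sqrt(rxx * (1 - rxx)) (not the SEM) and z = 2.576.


True score estimate = 0.74*51 + 0.26*62.7 = 54.042
SE_est = SD * sqrt(rxx * (1 - rxx)) = 9.86 * sqrt(0.74 * 0.26) = 9.86 * sqrt(0.1924) = 4.324934
CI = T_est +/- z * SE_est, so width = 2 * z * SE_est = 2 * 2.576 * 4.324934
Width = 22.2821

22.2821


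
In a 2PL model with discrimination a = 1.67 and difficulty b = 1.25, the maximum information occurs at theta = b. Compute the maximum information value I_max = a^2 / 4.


For 2PL, max info at theta = b = 1.25
I_max = a^2 / 4 = 1.67^2 / 4
= 2.7889 / 4
I_max = 0.6972

0.6972


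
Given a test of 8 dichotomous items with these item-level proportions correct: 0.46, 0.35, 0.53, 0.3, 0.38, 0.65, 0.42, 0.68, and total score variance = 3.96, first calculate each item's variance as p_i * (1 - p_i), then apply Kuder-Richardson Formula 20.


For each item, compute p_i * q_i:
  Item 1: 0.46 * 0.54 = 0.2484
  Item 2: 0.35 * 0.65 = 0.2275
  Item 3: 0.53 * 0.47 = 0.2491
  Item 4: 0.3 * 0.7 = 0.21
  Item 5: 0.38 * 0.62 = 0.2356
  Item 6: 0.65 * 0.35 = 0.2275
  Item 7: 0.42 * 0.58 = 0.2436
  Item 8: 0.68 * 0.32 = 0.2176
Sum(p_i * q_i) = 0.2484 + 0.2275 + 0.2491 + 0.21 + 0.2356 + 0.2275 + 0.2436 + 0.2176 = 1.8593
KR-20 = (k/(k-1)) * (1 - Sum(p_i*q_i) / Var_total)
= (8/7) * (1 - 1.8593/3.96)
= 1.1429 * 0.5305
KR-20 = 0.6063

0.6063


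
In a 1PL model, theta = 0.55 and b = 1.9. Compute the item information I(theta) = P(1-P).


P = 1/(1+exp(-(0.55-1.9))) = 0.2059
I = P*(1-P) = 0.2059 * 0.7941
I = 0.1635

0.1635


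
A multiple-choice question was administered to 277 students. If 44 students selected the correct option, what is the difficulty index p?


Item difficulty p = number correct / total examinees
p = 44 / 277
p = 0.1588

0.1588


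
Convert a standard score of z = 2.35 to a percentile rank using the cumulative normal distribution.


CDF(z) = 0.5 * (1 + erf(z/sqrt(2)))
erf(1.6617) = 0.9812
CDF = 0.9906
Percentile rank = 0.9906 * 100 = 99.06

99.06


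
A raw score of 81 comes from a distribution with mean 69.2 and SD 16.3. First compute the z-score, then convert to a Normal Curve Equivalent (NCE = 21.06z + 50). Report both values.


z = (X - mean) / SD = (81 - 69.2) / 16.3
z = 11.8 / 16.3
z = 0.7239
NCE = NCE = 21.06z + 50
Carry z at full precision (z = 11.8 / 16.3) into the conversion:
NCE = 21.06 * (11.8 / 16.3) + 50 = 248.508 / 16.3 + 50
NCE = 15.2459 + 50
NCE = 65.2459

65.2459


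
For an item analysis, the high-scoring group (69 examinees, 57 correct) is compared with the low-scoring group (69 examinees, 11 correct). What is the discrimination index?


p_upper = 57/69 = 0.8261
p_lower = 11/69 = 0.1594
D = 0.8261 - 0.1594 = 0.6667

0.6667


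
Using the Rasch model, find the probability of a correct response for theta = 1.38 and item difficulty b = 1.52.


theta - b = 1.38 - 1.52 = -0.14
exp(-(theta - b)) = exp(0.14) = 1.1503
P = 1 / (1 + 1.1503)
P = 0.4651

0.4651


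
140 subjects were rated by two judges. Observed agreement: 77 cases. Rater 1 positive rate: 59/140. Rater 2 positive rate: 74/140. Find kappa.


P_o = 77/140 = 0.55
P_e = (59*74 + 81*66) / 19600 = 0.49551
kappa = (P_o - P_e) / (1 - P_e)
kappa = (0.55 - 0.49551) / (1 - 0.49551)
kappa = 0.108

0.108


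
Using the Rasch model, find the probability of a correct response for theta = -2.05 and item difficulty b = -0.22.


theta - b = -2.05 - -0.22 = -1.83
exp(-(theta - b)) = exp(1.83) = 6.2339
P = 1 / (1 + 6.2339)
P = 0.1382

0.1382


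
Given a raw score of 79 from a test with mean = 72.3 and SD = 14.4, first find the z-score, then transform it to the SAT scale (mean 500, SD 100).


z = (X - mean) / SD = (79 - 72.3) / 14.4
z = 6.7 / 14.4
z = 0.4653
SAT-scale = SAT = 500 + 100z
Carry z at full precision (z = 6.7 / 14.4) into the conversion:
SAT-scale = 500 + 100 * (6.7 / 14.4) = 500 + 670 / 14.4
SAT-scale = 500 + 46.5278
SAT-scale = 546.5278

546.5278


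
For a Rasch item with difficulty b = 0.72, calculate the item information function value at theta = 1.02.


P = 1/(1+exp(-(1.02-0.72))) = 0.5744
I = P*(1-P) = 0.5744 * 0.4256
I = 0.2445

0.2445


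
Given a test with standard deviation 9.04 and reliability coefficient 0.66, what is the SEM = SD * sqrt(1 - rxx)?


SEM = SD * sqrt(1 - rxx)
SEM = 9.04 * sqrt(1 - 0.66)
SEM = 9.04 * sqrt(0.34) = 9.04 * 0.583095
SEM = 5.2712

5.2712


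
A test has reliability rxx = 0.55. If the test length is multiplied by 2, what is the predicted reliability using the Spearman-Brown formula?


r_new = (n * rxx) / (1 + (n-1) * rxx)
r_new = (2 * 0.55) / (1 + 1 * 0.55)
r_new = 1.1 / 1.55
r_new = 0.7097

0.7097


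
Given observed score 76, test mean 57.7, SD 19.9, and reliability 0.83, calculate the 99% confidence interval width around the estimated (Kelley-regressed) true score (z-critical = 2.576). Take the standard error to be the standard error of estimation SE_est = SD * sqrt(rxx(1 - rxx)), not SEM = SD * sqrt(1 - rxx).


True score estimate = 0.83*76 + 0.17*57.7 = 72.889
SE_est = SD * sqrt(rxx * (1 - rxx)) = 19.9 * sqrt(0.83 * 0.17) = 19.9 * sqrt(0.1411) = 7.475093
CI = T_est +/- z * SE_est, so width = 2 * z * SE_est = 2 * 2.576 * 7.475093
Width = 38.5117

38.5117


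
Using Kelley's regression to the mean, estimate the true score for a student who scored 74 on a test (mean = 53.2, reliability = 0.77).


T_est = rxx * X + (1 - rxx) * mean
T_est = 0.77 * 74 + 0.23 * 53.2
T_est = 56.98 + 12.236
T_est = 69.216

69.216


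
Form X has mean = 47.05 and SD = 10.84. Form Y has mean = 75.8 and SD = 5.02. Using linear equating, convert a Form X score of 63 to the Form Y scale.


slope = SD_Y / SD_X = 5.02 / 10.84 ~ 0.4631
intercept = mean_Y - slope * mean_X = 75.8 - (5.02 / 10.84) * 47.05 ~ 54.0112
Y = slope * X + intercept. To avoid rounding drift from the rounded slope/intercept, evaluate the equivalent form Y = mean_Y + SD_Y * (X - mean_X) / SD_X at full precision:
Y = 75.8 + 5.02 * (63 - 47.05) / 10.84
Y = 75.8 + 5.02 * 15.95 / 10.84
Y = 75.8 + 80.069 / 10.84
Y = 75.8 + 7.3864
Y = 83.1864

83.1864


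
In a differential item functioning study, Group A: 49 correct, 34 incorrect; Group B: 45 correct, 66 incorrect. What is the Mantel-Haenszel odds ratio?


Odds_A = 49/34 = 1.4412
Odds_B = 45/66 = 0.6818
OR = Odds_A / Odds_B = 1.4412 / 0.6818
Exactly, OR = (49 * 66) / (34 * 45) = 3234 / 1530
OR = 2.1137

2.1137


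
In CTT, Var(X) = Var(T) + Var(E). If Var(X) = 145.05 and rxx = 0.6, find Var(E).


var_true = rxx * var_obs = 0.6 * 145.05 = 87.03
var_error = var_obs - var_true
var_error = 145.05 - 87.03
var_error = 58.02

58.02


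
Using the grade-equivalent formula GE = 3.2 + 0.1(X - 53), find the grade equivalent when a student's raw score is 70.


raw - median = 70 - 53 = 17
slope * diff = 0.1 * 17 = 1.7
GE = 3.2 + 1.7
GE = 4.9

4.9


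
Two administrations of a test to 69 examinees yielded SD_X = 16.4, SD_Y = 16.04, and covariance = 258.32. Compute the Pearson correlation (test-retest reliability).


r = cov(X,Y) / (SD_X * SD_Y)
r = 258.32 / (16.4 * 16.04)
r = 258.32 / 263.056
r = 0.982

0.982


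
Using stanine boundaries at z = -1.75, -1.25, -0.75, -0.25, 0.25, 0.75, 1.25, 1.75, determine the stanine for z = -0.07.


Stanine boundaries: [-1.75, -1.25, -0.75, -0.25, 0.25, 0.75, 1.25, 1.75]
z = -0.07
Check each boundary:
  z >= -1.75 -> could be stanine 2
  z >= -1.25 -> could be stanine 3
  z >= -0.75 -> could be stanine 4
  z >= -0.25 -> could be stanine 5
  z < 0.25
  z < 0.75
  z < 1.25
  z < 1.75
Highest qualifying boundary gives stanine = 5

5


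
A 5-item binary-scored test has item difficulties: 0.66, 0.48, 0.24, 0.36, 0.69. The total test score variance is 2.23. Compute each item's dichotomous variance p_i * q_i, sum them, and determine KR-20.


For each item, compute p_i * q_i:
  Item 1: 0.66 * 0.34 = 0.2244
  Item 2: 0.48 * 0.52 = 0.2496
  Item 3: 0.24 * 0.76 = 0.1824
  Item 4: 0.36 * 0.64 = 0.2304
  Item 5: 0.69 * 0.31 = 0.2139
Sum(p_i * q_i) = 0.2244 + 0.2496 + 0.1824 + 0.2304 + 0.2139 = 1.1007
KR-20 = (k/(k-1)) * (1 - Sum(p_i*q_i) / Var_total)
= (5/4) * (1 - 1.1007/2.23)
= 1.25 * 0.5064
KR-20 = 0.633

0.633


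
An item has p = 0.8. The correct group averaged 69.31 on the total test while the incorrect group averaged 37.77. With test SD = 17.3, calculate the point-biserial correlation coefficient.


q = 1 - p = 0.2
rpb = ((M1 - M0) / SD) * sqrt(p * q)
rpb = ((69.31 - 37.77) / 17.3) * sqrt(0.8 * 0.2)
rpb = 0.7292

0.7292


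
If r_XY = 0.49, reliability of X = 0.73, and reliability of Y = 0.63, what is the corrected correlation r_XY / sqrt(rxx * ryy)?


r_corrected = rxy / sqrt(rxx * ryy)
= 0.49 / sqrt(0.73 * 0.63)
= 0.49 / sqrt(0.4599)
= 0.49 / 0.678159
r_corrected = 0.7225

0.7225


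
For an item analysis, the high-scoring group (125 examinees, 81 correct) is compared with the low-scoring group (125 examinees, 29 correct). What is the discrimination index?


p_upper = 81/125 = 0.648
p_lower = 29/125 = 0.232
D = 0.648 - 0.232 = 0.416

0.416


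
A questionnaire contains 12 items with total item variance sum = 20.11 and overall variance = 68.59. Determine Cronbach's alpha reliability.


alpha = (k/(k-1)) * (1 - sum(si^2)/s_total^2)
= (12/11) * (1 - 20.11/68.59)
alpha = 0.7711

0.7711


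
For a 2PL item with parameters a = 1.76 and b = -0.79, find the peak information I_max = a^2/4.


For 2PL, max info at theta = b = -0.79
I_max = a^2 / 4 = 1.76^2 / 4
= 3.0976 / 4
I_max = 0.7744

0.7744


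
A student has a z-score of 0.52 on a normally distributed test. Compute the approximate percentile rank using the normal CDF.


CDF(z) = 0.5 * (1 + erf(z/sqrt(2)))
erf(0.3677) = 0.3969
CDF = 0.6985
Percentile rank = 0.6985 * 100 = 69.85

69.85


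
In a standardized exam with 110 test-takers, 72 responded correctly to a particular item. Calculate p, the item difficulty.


Item difficulty p = number correct / total examinees
p = 72 / 110
p = 0.6545

0.6545


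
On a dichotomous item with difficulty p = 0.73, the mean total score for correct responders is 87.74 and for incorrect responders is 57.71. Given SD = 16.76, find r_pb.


q = 1 - p = 0.27
rpb = ((M1 - M0) / SD) * sqrt(p * q)
rpb = ((87.74 - 57.71) / 16.76) * sqrt(0.73 * 0.27)
rpb = 0.7955

0.7955


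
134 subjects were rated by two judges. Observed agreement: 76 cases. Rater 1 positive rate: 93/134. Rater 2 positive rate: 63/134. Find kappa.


P_o = 76/134 = 0.567164
P_e = (93*63 + 41*71) / 17956 = 0.488416
kappa = (P_o - P_e) / (1 - P_e)
kappa = (0.567164 - 0.488416) / (1 - 0.488416)
kappa = 0.1539

0.1539


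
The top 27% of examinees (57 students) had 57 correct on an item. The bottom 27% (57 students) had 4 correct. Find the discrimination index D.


p_upper = 57/57 = 1.0
p_lower = 4/57 = 0.0702
D = 1.0 - 0.0702 = 0.9298

0.9298


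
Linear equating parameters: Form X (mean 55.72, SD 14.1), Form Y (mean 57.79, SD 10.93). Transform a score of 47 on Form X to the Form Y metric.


slope = SD_Y / SD_X = 10.93 / 14.1 ~ 0.7752
intercept = mean_Y - slope * mean_X = 57.79 - (10.93 / 14.1) * 55.72 ~ 14.5971
Y = slope * X + intercept. To avoid rounding drift from the rounded slope/intercept, evaluate the equivalent form Y = mean_Y + SD_Y * (X - mean_X) / SD_X at full precision:
Y = 57.79 + 10.93 * (47 - 55.72) / 14.1
Y = 57.79 - 10.93 * 8.72 / 14.1
Y = 57.79 - 95.3096 / 14.1
Y = 57.79 - 6.7595
Y = 51.0305

51.0305


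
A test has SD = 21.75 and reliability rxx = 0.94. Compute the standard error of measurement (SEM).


SEM = SD * sqrt(1 - rxx)
SEM = 21.75 * sqrt(1 - 0.94)
SEM = 21.75 * sqrt(0.06) = 21.75 * 0.244949
SEM = 5.3276

5.3276


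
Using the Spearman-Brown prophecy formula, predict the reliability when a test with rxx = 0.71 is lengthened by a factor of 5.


r_new = (n * rxx) / (1 + (n-1) * rxx)
r_new = (5 * 0.71) / (1 + 4 * 0.71)
r_new = 3.55 / 3.84
r_new = 0.9245

0.9245


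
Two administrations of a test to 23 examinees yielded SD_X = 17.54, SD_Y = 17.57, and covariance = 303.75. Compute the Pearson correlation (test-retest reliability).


r = cov(X,Y) / (SD_X * SD_Y)
r = 303.75 / (17.54 * 17.57)
r = 303.75 / 308.1778
r = 0.9856

0.9856


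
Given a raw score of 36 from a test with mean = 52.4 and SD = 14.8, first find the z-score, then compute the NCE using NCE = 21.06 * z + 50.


z = (X - mean) / SD = (36 - 52.4) / 14.8
z = -16.4 / 14.8
z = -1.1081
NCE = NCE = 21.06z + 50
Carry z at full precision (z = -16.4 / 14.8) into the conversion:
NCE = 21.06 * (-16.4 / 14.8) + 50 = -345.384 / 14.8 + 50
NCE = -23.3368 + 50
NCE = 26.6632

26.6632


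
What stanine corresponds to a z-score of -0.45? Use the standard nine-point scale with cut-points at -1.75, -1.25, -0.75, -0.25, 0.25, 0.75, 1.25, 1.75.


Stanine boundaries: [-1.75, -1.25, -0.75, -0.25, 0.25, 0.75, 1.25, 1.75]
z = -0.45
Check each boundary:
  z >= -1.75 -> could be stanine 2
  z >= -1.25 -> could be stanine 3
  z >= -0.75 -> could be stanine 4
  z < -0.25
  z < 0.25
  z < 0.75
  z < 1.25
  z < 1.75
Highest qualifying boundary gives stanine = 4

4


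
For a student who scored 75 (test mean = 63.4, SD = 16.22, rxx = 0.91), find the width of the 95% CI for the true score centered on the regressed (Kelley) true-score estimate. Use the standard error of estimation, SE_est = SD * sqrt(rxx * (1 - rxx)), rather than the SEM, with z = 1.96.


True score estimate = 0.91*75 + 0.09*63.4 = 73.956
SE_est = SD * sqrt(rxx * (1 - rxx)) = 16.22 * sqrt(0.91 * 0.09) = 16.22 * sqrt(0.0819) = 4.641868
CI = T_est +/- z * SE_est, so width = 2 * z * SE_est = 2 * 1.96 * 4.641868
Width = 18.1961

18.1961


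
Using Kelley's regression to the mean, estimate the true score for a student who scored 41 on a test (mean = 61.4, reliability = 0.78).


T_est = rxx * X + (1 - rxx) * mean
T_est = 0.78 * 41 + 0.22 * 61.4
T_est = 31.98 + 13.508
T_est = 45.488

45.488


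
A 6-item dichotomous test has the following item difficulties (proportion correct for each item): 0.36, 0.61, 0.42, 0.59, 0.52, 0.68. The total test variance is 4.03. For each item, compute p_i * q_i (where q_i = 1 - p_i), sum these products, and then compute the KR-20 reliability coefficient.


For each item, compute p_i * q_i:
  Item 1: 0.36 * 0.64 = 0.2304
  Item 2: 0.61 * 0.39 = 0.2379
  Item 3: 0.42 * 0.58 = 0.2436
  Item 4: 0.59 * 0.41 = 0.2419
  Item 5: 0.52 * 0.48 = 0.2496
  Item 6: 0.68 * 0.32 = 0.2176
Sum(p_i * q_i) = 0.2304 + 0.2379 + 0.2436 + 0.2419 + 0.2496 + 0.2176 = 1.421
KR-20 = (k/(k-1)) * (1 - Sum(p_i*q_i) / Var_total)
= (6/5) * (1 - 1.421/4.03)
= 1.2 * 0.6474
KR-20 = 0.7769

0.7769


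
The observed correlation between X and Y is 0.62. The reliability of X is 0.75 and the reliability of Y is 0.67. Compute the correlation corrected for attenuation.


r_corrected = rxy / sqrt(rxx * ryy)
= 0.62 / sqrt(0.75 * 0.67)
= 0.62 / sqrt(0.5025)
= 0.62 / 0.708872
r_corrected = 0.8746

0.8746


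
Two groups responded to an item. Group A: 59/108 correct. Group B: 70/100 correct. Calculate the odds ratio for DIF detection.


Odds_A = 59/49 = 1.2041
Odds_B = 70/30 = 2.3333
OR = Odds_A / Odds_B = 1.2041 / 2.3333
Exactly, OR = (59 * 30) / (49 * 70) = 1770 / 3430
OR = 0.516

0.516


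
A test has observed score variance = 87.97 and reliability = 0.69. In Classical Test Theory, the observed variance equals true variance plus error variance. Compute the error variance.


var_true = rxx * var_obs = 0.69 * 87.97 = 60.6993
var_error = var_obs - var_true
var_error = 87.97 - 60.6993
var_error = 27.2707

27.2707


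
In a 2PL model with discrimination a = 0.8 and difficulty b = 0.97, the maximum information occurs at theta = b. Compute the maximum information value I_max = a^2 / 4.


For 2PL, max info at theta = b = 0.97
I_max = a^2 / 4 = 0.8^2 / 4
= 0.64 / 4
I_max = 0.16

0.16


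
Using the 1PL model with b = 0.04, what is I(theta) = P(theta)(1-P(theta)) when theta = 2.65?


P = 1/(1+exp(-(2.65-0.04))) = 0.9315
I = P*(1-P) = 0.9315 * 0.0685
I = 0.0638

0.0638


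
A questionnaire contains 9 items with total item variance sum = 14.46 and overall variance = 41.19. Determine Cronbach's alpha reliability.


alpha = (k/(k-1)) * (1 - sum(si^2)/s_total^2)
= (9/8) * (1 - 14.46/41.19)
alpha = 0.7301

0.7301


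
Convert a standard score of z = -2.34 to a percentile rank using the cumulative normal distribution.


CDF(z) = 0.5 * (1 + erf(z/sqrt(2)))
erf(-1.6546) = -0.9807
CDF = 0.0096
Percentile rank = 0.0096 * 100 = 0.96

0.96


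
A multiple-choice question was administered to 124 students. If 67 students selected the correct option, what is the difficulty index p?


Item difficulty p = number correct / total examinees
p = 67 / 124
p = 0.5403

0.5403


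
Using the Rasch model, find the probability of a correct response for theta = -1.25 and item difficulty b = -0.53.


theta - b = -1.25 - -0.53 = -0.72
exp(-(theta - b)) = exp(0.72) = 2.0544
P = 1 / (1 + 2.0544)
P = 0.3274

0.3274


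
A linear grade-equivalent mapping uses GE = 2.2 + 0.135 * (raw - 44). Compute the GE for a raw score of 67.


raw - median = 67 - 44 = 23
slope * diff = 0.135 * 23 = 3.105
GE = 2.2 + 3.105
GE = 5.305

5.305


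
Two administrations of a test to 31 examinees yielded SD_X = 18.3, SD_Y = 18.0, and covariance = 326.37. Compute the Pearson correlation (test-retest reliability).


r = cov(X,Y) / (SD_X * SD_Y)
r = 326.37 / (18.3 * 18.0)
r = 326.37 / 329.4
r = 0.9908

0.9908


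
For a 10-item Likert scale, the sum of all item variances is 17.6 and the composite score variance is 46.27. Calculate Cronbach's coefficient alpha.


alpha = (k/(k-1)) * (1 - sum(si^2)/s_total^2)
= (10/9) * (1 - 17.6/46.27)
alpha = 0.6885

0.6885


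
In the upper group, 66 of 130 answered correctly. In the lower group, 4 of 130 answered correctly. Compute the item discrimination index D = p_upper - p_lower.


p_upper = 66/130 = 0.5077
p_lower = 4/130 = 0.0308
D = 0.5077 - 0.0308 = 0.4769

0.4769


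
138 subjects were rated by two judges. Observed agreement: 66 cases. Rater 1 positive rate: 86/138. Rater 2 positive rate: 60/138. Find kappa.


P_o = 66/138 = 0.478261
P_e = (86*60 + 52*78) / 19044 = 0.483932
kappa = (P_o - P_e) / (1 - P_e)
kappa = (0.478261 - 0.483932) / (1 - 0.483932)
kappa = -0.011

-0.011


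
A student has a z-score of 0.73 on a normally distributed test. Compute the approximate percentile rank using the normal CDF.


CDF(z) = 0.5 * (1 + erf(z/sqrt(2)))
erf(0.5162) = 0.5346
CDF = 0.7673
Percentile rank = 0.7673 * 100 = 76.73

76.73


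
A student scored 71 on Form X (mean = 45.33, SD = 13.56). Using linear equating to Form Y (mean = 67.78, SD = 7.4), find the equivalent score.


slope = SD_Y / SD_X = 7.4 / 13.56 ~ 0.5457
intercept = mean_Y - slope * mean_X = 67.78 - (7.4 / 13.56) * 45.33 ~ 43.0424
Y = slope * X + intercept. To avoid rounding drift from the rounded slope/intercept, evaluate the equivalent form Y = mean_Y + SD_Y * (X - mean_X) / SD_X at full precision:
Y = 67.78 + 7.4 * (71 - 45.33) / 13.56
Y = 67.78 + 7.4 * 25.67 / 13.56
Y = 67.78 + 189.958 / 13.56
Y = 67.78 + 14.0087
Y = 81.7887

81.7887


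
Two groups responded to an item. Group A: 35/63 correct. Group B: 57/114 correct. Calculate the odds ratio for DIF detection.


Odds_A = 35/28 = 1.25
Odds_B = 57/57 = 1.0
OR = Odds_A / Odds_B = 1.25 / 1.0
Exactly, OR = (35 * 57) / (28 * 57) = 1995 / 1596
OR = 1.25

1.25


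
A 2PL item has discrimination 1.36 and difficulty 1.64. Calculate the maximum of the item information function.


For 2PL, max info at theta = b = 1.64
I_max = a^2 / 4 = 1.36^2 / 4
= 1.8496 / 4
I_max = 0.4624

0.4624


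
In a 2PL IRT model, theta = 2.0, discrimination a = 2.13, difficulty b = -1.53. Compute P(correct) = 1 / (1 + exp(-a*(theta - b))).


a*(theta - b) = 2.13 * (2.0 - -1.53) = 7.5189
exp(-7.5189) = 0.0005
P = 1 / (1 + 0.0005)
P = 0.9995

0.9995


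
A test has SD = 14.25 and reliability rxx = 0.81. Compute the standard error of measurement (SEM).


SEM = SD * sqrt(1 - rxx)
SEM = 14.25 * sqrt(1 - 0.81)
SEM = 14.25 * sqrt(0.19) = 14.25 * 0.43589
SEM = 6.2114

6.2114


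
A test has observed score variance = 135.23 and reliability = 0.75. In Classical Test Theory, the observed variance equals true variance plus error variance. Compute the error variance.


var_true = rxx * var_obs = 0.75 * 135.23 = 101.4225
var_error = var_obs - var_true
var_error = 135.23 - 101.4225
var_error = 33.8075

33.8075


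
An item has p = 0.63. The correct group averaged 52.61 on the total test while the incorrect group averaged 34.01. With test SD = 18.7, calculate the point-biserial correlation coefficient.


q = 1 - p = 0.37
rpb = ((M1 - M0) / SD) * sqrt(p * q)
rpb = ((52.61 - 34.01) / 18.7) * sqrt(0.63 * 0.37)
rpb = 0.4802

0.4802


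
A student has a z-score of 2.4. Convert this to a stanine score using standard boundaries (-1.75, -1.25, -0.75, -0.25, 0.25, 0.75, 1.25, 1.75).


Stanine boundaries: [-1.75, -1.25, -0.75, -0.25, 0.25, 0.75, 1.25, 1.75]
z = 2.4
Check each boundary:
  z >= -1.75 -> could be stanine 2
  z >= -1.25 -> could be stanine 3
  z >= -0.75 -> could be stanine 4
  z >= -0.25 -> could be stanine 5
  z >= 0.25 -> could be stanine 6
  z >= 0.75 -> could be stanine 7
  z >= 1.25 -> could be stanine 8
  z >= 1.75 -> could be stanine 9
Highest qualifying boundary gives stanine = 9

9


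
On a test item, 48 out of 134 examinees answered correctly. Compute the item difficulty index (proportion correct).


Item difficulty p = number correct / total examinees
p = 48 / 134
p = 0.3582

0.3582


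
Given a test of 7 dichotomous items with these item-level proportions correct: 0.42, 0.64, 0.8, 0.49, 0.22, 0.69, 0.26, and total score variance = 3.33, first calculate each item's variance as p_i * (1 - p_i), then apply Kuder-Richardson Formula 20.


For each item, compute p_i * q_i:
  Item 1: 0.42 * 0.58 = 0.2436
  Item 2: 0.64 * 0.36 = 0.2304
  Item 3: 0.8 * 0.2 = 0.16
  Item 4: 0.49 * 0.51 = 0.2499
  Item 5: 0.22 * 0.78 = 0.1716
  Item 6: 0.69 * 0.31 = 0.2139
  Item 7: 0.26 * 0.74 = 0.1924
Sum(p_i * q_i) = 0.2436 + 0.2304 + 0.16 + 0.2499 + 0.1716 + 0.2139 + 0.1924 = 1.4618
KR-20 = (k/(k-1)) * (1 - Sum(p_i*q_i) / Var_total)
= (7/6) * (1 - 1.4618/3.33)
= 1.1667 * 0.561
KR-20 = 0.6545

0.6545


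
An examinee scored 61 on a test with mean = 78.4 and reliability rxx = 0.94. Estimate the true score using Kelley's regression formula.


T_est = rxx * X + (1 - rxx) * mean
T_est = 0.94 * 61 + 0.06 * 78.4
T_est = 57.34 + 4.704
T_est = 62.044

62.044


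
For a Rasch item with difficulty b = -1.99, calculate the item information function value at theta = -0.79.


P = 1/(1+exp(-(-0.79--1.99))) = 0.7685
I = P*(1-P) = 0.7685 * 0.2315
I = 0.1779

0.1779


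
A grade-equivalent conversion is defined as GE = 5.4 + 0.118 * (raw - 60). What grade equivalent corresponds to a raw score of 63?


raw - median = 63 - 60 = 3
slope * diff = 0.118 * 3 = 0.354
GE = 5.4 + 0.354
GE = 5.754

5.754


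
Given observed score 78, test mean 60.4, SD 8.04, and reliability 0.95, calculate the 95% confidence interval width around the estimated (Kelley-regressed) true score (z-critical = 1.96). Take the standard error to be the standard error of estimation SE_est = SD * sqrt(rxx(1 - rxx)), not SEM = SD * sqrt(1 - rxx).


True score estimate = 0.95*78 + 0.05*60.4 = 77.12
SE_est = SD * sqrt(rxx * (1 - rxx)) = 8.04 * sqrt(0.95 * 0.05) = 8.04 * sqrt(0.0475) = 1.752277
CI = T_est +/- z * SE_est, so width = 2 * z * SE_est = 2 * 1.96 * 1.752277
Width = 6.8689

6.8689


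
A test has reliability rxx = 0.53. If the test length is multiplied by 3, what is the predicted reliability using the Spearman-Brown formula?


r_new = (n * rxx) / (1 + (n-1) * rxx)
r_new = (3 * 0.53) / (1 + 2 * 0.53)
r_new = 1.59 / 2.06
r_new = 0.7718

0.7718


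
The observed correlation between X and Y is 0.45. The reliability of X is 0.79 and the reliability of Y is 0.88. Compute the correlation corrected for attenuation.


r_corrected = rxy / sqrt(rxx * ryy)
= 0.45 / sqrt(0.79 * 0.88)
= 0.45 / sqrt(0.6952)
= 0.45 / 0.833787
r_corrected = 0.5397

0.5397


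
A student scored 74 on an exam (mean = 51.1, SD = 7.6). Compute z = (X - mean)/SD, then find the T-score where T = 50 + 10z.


z = (X - mean) / SD = (74 - 51.1) / 7.6
z = 22.9 / 7.6
z = 3.0132
T-score = T = 50 + 10z
Carry z at full precision (z = 22.9 / 7.6) into the conversion:
T-score = 50 + 10 * (22.9 / 7.6) = 50 + 229 / 7.6
T-score = 50 + 30.1316
T-score = 80.1316

80.1316


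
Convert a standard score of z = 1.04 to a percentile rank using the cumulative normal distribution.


CDF(z) = 0.5 * (1 + erf(z/sqrt(2)))
erf(0.7354) = 0.7017
CDF = 0.8508
Percentile rank = 0.8508 * 100 = 85.08

85.08
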